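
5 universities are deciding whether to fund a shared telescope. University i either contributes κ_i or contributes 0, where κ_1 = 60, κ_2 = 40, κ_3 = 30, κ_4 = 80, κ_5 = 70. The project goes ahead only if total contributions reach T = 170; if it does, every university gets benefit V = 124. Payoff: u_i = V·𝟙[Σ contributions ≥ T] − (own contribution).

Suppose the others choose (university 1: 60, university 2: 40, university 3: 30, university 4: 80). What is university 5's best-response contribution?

0

Others' total = 210 ≥ 170; contributing adds cost 70 for no extra benefit.
Best response: 0.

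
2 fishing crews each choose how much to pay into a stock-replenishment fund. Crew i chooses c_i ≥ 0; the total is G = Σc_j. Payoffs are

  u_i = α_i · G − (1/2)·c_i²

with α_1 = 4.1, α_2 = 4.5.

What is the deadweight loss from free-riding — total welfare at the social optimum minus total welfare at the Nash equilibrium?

Crew i's FOC: ∂u_i/∂c_i = α_i − c_i = 0, so c_i* = α_i.
NE contributions = (4.1, 4.5); G = 8.6.
W^NE = (Σα)·G − ½Σα_i² = 8.6² − ½·37.06 = 55.43.
Planner sets c_i = Σα_j = 8.6 for every i, so G^SO = 2·8.6 = 17.2.
W^SO = (Σα)·G^SO − ½·2·(Σα)² = (2/2)·8.6² = 73.96.
Deadweight loss = W^SO − W^NE = 18.53.

18.53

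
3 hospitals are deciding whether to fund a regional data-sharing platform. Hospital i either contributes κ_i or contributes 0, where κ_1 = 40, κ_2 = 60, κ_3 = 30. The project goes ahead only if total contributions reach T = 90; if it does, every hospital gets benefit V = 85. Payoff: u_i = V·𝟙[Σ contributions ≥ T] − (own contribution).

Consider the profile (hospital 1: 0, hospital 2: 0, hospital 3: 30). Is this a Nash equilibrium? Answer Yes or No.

Total = 30 < 90: not provided.
Hospital 1 (pledges 0, payoff 0): pledging 40 → total 70, payoff -40. No gain.
Hospital 2 (pledges 0, payoff 0): pledging 60 → total 90, payoff 25. Profitable deviation.

No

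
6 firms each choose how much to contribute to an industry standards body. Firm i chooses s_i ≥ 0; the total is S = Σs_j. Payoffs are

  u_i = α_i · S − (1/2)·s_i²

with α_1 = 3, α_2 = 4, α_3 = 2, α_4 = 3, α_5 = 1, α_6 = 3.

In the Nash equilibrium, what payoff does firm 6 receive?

Firm i's FOC: ∂u_i/∂s_i = α_i − s_i = 0, so s_i* = α_i.
NE contributions = (3, 4, 2, 3, 1, 3); S = 16.
u_6 = α_6·S − ½·(s_6)² = 3·16 − ½·3² = 43.5.

43.5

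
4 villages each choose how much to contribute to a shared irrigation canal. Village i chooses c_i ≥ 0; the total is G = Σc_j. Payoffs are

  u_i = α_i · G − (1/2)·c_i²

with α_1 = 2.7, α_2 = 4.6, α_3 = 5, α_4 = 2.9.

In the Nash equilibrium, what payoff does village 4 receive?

Village i's FOC: ∂u_i/∂c_i = α_i − c_i = 0, so c_i* = α_i.
NE contributions = (2.7, 4.6, 5, 2.9); G = 15.2.
u_4 = α_4·G − ½·(c_4)² = 2.9·15.2 − ½·2.9² = 39.875.

39.875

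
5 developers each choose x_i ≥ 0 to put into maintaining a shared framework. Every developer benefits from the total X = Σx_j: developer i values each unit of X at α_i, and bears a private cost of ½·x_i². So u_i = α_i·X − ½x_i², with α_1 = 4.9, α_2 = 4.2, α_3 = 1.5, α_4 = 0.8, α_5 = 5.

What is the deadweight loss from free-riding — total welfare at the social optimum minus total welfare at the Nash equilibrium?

Developer i's FOC: ∂u_i/∂x_i = α_i − x_i = 0, so x_i* = α_i.
NE contributions = (4.9, 4.2, 1.5, 0.8, 5); X = 16.4.
W^NE = (Σα)·X − ½Σα_i² = 16.4² − ½·69.54 = 234.19.
Planner sets x_i = Σα_j = 16.4 for every i, so X^SO = 5·16.4 = 82.
W^SO = (Σα)·X^SO − ½·5·(Σα)² = (5/2)·16.4² = 672.4.
Deadweight loss = W^SO − W^NE = 438.21.

438.21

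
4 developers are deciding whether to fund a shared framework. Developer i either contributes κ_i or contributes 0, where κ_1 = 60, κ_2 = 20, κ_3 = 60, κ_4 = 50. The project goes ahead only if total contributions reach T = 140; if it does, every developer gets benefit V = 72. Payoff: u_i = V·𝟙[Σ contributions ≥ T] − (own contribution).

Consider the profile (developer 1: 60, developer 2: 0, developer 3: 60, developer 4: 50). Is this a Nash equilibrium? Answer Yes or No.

Total = 170 ≥ 140: provided.
Developer 1 (pledges 60, payoff 12): dropping to 0 → total 110, payoff 0. No gain.
Developer 2 (pledges 0, payoff 72): pledging 20 → total 190, payoff 52. No gain.
Developer 3 (pledges 60, payoff 12): dropping to 0 → total 110, payoff 0. No gain.
Developer 4 (pledges 50, payoff 22): dropping to 0 → total 120, payoff 0. No gain.

Yes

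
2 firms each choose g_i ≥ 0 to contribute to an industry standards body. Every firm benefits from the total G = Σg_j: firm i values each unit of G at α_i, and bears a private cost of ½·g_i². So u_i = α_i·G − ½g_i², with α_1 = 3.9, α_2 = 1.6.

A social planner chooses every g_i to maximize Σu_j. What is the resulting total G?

11

Planner FOC: ∂(Σu_j)/∂g_i = (Σα_j) − g_i = 0, so g_i^SO = Σα_j = 5.5 for every i; G^SO = 11.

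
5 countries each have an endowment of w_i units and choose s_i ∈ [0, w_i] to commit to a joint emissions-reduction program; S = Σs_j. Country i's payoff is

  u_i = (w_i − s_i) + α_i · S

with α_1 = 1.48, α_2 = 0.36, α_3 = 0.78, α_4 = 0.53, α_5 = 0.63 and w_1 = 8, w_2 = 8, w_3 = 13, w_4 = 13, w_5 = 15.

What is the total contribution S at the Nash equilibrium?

8

∂u_i/∂s_i = α_i − 1, so country i contributes w_i if α_i > 1, else 0.
α_i > 1 for i ∈ {1}; NE contributions (8, 0, 0, 0, 0), S = 8.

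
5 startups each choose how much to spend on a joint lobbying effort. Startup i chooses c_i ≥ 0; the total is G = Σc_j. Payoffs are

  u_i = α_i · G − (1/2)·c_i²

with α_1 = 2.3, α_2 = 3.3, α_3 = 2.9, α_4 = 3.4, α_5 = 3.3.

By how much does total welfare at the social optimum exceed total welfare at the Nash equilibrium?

Startup i's FOC: ∂u_i/∂c_i = α_i − c_i = 0, so c_i* = α_i.
NE contributions = (2.3, 3.3, 2.9, 3.4, 3.3); G = 15.2.
W^NE = (Σα)·G − ½Σα_i² = 15.2² − ½·47.04 = 207.52.
Planner sets c_i = Σα_j = 15.2 for every i, so G^SO = 5·15.2 = 76.
W^SO = (Σα)·G^SO − ½·5·(Σα)² = (5/2)·15.2² = 577.6.
Deadweight loss = W^SO − W^NE = 370.08.

370.08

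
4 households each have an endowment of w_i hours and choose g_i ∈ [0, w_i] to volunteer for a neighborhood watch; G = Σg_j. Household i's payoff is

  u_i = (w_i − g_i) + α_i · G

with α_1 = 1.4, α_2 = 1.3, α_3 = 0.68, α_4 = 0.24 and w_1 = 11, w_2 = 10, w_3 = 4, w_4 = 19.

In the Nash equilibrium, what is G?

∂u_i/∂g_i = α_i − 1, so household i contributes w_i if α_i > 1, else 0.
α_i > 1 for i ∈ {1, 2}; NE contributions (11, 10, 0, 0), G = 21.

21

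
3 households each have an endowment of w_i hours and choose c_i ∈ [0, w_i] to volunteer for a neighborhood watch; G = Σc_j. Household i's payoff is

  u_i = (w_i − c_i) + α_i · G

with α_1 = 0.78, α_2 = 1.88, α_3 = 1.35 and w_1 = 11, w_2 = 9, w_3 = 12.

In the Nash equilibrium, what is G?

21

∂u_i/∂c_i = α_i − 1, so household i contributes w_i if α_i > 1, else 0.
α_i > 1 for i ∈ {2, 3}; NE contributions (0, 9, 12), G = 21.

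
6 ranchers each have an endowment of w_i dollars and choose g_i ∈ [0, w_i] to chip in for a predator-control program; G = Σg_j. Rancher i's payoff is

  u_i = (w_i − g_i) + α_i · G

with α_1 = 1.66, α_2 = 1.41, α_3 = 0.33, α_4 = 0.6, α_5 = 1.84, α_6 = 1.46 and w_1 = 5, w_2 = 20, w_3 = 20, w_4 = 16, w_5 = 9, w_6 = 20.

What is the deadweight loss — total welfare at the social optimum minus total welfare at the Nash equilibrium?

∂u_i/∂g_i = α_i − 1, so rancher i contributes w_i if α_i > 1, else 0.
α_i > 1 for i ∈ {1, 2, 5, 6}; NE contributions (5, 20, 0, 0, 9, 20), G = 54.
W^NE = Σw_i − G^NE + (Σα_i)·G^NE = 90 + 6.3·54 = 430.2.
Planner: ∂(Σu_j)/∂g_i = Σα_j − 1 = 6.3 > 0, so everyone contributes w_i; G^SO = 90, W^SO = 90 + 6.3·90 = 657.
Deadweight loss = 226.8.

226.8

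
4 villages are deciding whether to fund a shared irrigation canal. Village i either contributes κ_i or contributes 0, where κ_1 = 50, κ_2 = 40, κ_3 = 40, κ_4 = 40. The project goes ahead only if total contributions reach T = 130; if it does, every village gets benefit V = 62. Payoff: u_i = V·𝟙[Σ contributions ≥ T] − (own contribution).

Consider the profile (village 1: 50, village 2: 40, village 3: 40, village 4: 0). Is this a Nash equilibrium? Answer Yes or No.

Yes

Total = 130 ≥ 130: provided.
Village 1 (pledges 50, payoff 12): dropping to 0 → total 80, payoff 0. No gain.
Village 2 (pledges 40, payoff 22): dropping to 0 → total 90, payoff 0. No gain.
Village 3 (pledges 40, payoff 22): dropping to 0 → total 90, payoff 0. No gain.
Village 4 (pledges 0, payoff 62): pledging 40 → total 170, payoff 22. No gain.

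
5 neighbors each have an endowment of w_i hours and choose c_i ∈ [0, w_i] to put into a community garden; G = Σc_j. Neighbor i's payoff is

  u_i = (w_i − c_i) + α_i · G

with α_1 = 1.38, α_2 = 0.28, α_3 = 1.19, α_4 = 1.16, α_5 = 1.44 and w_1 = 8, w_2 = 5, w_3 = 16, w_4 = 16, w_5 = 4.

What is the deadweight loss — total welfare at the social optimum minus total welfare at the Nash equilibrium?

22.25

∂u_i/∂c_i = α_i − 1, so neighbor i contributes w_i if α_i > 1, else 0.
α_i > 1 for i ∈ {1, 3, 4, 5}; NE contributions (8, 0, 16, 16, 4), G = 44.
W^NE = Σw_i − G^NE + (Σα_i)·G^NE = 49 + 4.45·44 = 244.8.
Planner: ∂(Σu_j)/∂c_i = Σα_j − 1 = 4.45 > 0, so everyone contributes w_i; G^SO = 49, W^SO = 49 + 4.45·49 = 267.05.
Deadweight loss = 22.25.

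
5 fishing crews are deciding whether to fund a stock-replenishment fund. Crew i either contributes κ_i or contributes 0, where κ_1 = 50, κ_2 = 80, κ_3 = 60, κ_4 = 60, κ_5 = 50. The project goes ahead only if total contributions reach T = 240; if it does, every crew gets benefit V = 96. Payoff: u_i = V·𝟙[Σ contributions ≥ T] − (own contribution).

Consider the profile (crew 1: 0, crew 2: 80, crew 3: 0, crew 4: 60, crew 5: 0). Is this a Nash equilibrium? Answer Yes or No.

Total = 140 < 240: not provided.
Crew 1 (pledges 0, payoff 0): pledging 50 → total 190, payoff -50. No gain.
Crew 2 (pledges 80, payoff -80): dropping to 0 → total 60, payoff 0. Profitable deviation.

No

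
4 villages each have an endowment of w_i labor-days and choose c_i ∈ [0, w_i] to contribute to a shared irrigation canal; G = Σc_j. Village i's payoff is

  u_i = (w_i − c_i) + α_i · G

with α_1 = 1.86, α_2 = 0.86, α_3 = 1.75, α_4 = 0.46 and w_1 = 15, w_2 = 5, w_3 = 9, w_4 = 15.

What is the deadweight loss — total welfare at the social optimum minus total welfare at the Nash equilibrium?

∂u_i/∂c_i = α_i − 1, so village i contributes w_i if α_i > 1, else 0.
α_i > 1 for i ∈ {1, 3}; NE contributions (15, 0, 9, 0), G = 24.
W^NE = Σw_i − G^NE + (Σα_i)·G^NE = 44 + 3.93·24 = 138.32.
Planner: ∂(Σu_j)/∂c_i = Σα_j − 1 = 3.93 > 0, so everyone contributes w_i; G^SO = 44, W^SO = 44 + 3.93·44 = 216.92.
Deadweight loss = 78.6.

78.6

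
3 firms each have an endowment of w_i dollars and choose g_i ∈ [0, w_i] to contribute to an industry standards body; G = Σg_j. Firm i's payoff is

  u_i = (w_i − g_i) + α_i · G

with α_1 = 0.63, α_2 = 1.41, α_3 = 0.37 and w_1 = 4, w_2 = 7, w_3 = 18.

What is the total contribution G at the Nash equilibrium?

∂u_i/∂g_i = α_i − 1, so firm i contributes w_i if α_i > 1, else 0.
α_i > 1 for i ∈ {2}; NE contributions (0, 7, 0), G = 7.

7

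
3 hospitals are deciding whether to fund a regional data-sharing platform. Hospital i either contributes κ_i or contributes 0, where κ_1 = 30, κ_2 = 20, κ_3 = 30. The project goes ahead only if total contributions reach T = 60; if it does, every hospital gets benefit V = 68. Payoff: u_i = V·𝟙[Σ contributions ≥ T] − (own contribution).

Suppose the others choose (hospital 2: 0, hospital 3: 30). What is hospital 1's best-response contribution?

30

Others' total = 30. Contributing 30 brings total to 60 ≥ 60: gain V − κ_1 = 38.
Best response: 30.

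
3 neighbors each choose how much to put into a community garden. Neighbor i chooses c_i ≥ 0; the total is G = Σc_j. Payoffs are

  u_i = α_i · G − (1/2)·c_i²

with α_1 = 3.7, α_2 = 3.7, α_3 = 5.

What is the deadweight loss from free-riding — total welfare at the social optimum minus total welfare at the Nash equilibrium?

103.07

Neighbor i's FOC: ∂u_i/∂c_i = α_i − c_i = 0, so c_i* = α_i.
NE contributions = (3.7, 3.7, 5); G = 12.4.
W^NE = (Σα)·G − ½Σα_i² = 12.4² − ½·52.38 = 127.57.
Planner sets c_i = Σα_j = 12.4 for every i, so G^SO = 3·12.4 = 37.2.
W^SO = (Σα)·G^SO − ½·3·(Σα)² = (3/2)·12.4² = 230.64.
Deadweight loss = W^SO − W^NE = 103.07.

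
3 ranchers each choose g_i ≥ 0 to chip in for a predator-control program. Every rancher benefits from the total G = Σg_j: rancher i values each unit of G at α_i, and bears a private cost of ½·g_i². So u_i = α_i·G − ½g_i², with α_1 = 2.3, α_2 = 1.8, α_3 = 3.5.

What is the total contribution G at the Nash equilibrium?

Rancher i's FOC: ∂u_i/∂g_i = α_i − g_i = 0, so g_i* = α_i.
NE contributions = (2.3, 1.8, 3.5); G = 7.6.

7.6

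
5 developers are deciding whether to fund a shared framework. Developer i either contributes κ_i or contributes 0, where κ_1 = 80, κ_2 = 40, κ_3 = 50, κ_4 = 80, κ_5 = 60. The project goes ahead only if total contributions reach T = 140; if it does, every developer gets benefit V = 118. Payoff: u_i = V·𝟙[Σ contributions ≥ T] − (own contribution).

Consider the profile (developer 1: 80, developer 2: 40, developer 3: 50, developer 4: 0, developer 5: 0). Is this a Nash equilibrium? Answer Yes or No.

Total = 170 ≥ 140: provided.
Developer 1 (pledges 80, payoff 38): dropping to 0 → total 90, payoff 0. No gain.
Developer 2 (pledges 40, payoff 78): dropping to 0 → total 130, payoff 0. No gain.
Developer 3 (pledges 50, payoff 68): dropping to 0 → total 120, payoff 0. No gain.
Developer 4 (pledges 0, payoff 118): pledging 80 → total 250, payoff 38. No gain.
Developer 5 (pledges 0, payoff 118): pledging 60 → total 230, payoff 58. No gain.

Yes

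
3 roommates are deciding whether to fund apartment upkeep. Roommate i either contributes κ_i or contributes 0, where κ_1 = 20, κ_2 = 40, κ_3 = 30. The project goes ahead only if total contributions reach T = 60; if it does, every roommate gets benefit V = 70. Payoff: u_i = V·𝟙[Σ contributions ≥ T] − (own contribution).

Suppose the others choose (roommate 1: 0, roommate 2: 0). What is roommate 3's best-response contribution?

Others' total = 0. Even contributing 30 gives 30 < 60: no benefit either way.
Best response: 0.

0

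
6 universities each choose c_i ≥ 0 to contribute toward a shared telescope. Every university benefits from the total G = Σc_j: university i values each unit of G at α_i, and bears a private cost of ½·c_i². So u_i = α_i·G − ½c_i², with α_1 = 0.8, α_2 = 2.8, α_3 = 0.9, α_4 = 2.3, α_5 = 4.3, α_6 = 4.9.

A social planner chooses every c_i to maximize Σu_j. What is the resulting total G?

96

Planner FOC: ∂(Σu_j)/∂c_i = (Σα_j) − c_i = 0, so c_i^SO = Σα_j = 16 for every i; G^SO = 96.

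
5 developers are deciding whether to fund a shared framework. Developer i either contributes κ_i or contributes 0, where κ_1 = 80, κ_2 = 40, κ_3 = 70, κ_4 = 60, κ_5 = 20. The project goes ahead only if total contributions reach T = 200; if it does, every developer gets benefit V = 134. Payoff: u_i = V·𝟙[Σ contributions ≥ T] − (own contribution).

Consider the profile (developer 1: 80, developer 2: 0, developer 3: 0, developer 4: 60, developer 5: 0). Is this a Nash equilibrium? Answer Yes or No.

No

Total = 140 < 200: not provided.
Developer 1 (pledges 80, payoff -80): dropping to 0 → total 60, payoff 0. Profitable deviation.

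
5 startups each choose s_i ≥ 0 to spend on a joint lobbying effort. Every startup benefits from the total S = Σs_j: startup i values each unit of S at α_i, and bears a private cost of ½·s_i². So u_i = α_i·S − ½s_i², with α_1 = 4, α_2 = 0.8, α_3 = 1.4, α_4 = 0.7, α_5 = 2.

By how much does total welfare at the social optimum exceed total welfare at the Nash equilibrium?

130.36

Startup i's FOC: ∂u_i/∂s_i = α_i − s_i = 0, so s_i* = α_i.
NE contributions = (4, 0.8, 1.4, 0.7, 2); S = 8.9.
W^NE = (Σα)·S − ½Σα_i² = 8.9² − ½·23.09 = 67.665.
Planner sets s_i = Σα_j = 8.9 for every i, so S^SO = 5·8.9 = 44.5.
W^SO = (Σα)·S^SO − ½·5·(Σα)² = (5/2)·8.9² = 198.025.
Deadweight loss = W^SO − W^NE = 130.36.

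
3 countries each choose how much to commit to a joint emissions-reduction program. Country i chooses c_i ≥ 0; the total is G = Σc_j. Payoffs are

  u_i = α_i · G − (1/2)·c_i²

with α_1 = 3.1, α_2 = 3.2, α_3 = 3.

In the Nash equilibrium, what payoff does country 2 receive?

24.64

Country i's FOC: ∂u_i/∂c_i = α_i − c_i = 0, so c_i* = α_i.
NE contributions = (3.1, 3.2, 3); G = 9.3.
u_2 = α_2·G − ½·(c_2)² = 3.2·9.3 − ½·3.2² = 24.64.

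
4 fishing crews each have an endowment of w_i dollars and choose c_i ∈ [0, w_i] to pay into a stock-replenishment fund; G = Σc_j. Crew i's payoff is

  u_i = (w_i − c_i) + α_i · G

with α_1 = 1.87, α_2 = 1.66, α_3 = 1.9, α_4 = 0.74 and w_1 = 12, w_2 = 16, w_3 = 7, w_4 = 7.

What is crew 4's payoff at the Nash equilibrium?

32.9

∂u_i/∂c_i = α_i − 1, so crew i contributes w_i if α_i > 1, else 0.
α_i > 1 for i ∈ {1, 2, 3}; NE contributions (12, 16, 7, 0), G = 35.
u_4 = (7 − 0) + 0.74·35 = 32.9.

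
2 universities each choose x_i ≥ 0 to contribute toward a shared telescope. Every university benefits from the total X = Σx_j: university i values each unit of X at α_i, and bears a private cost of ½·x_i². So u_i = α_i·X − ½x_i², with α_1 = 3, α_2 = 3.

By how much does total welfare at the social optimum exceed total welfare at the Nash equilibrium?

9

University i's FOC: ∂u_i/∂x_i = α_i − x_i = 0, so x_i* = α_i.
NE contributions = (3, 3); X = 6.
W^NE = (Σα)·X − ½Σα_i² = 6² − ½·18 = 27.
Planner sets x_i = Σα_j = 6 for every i, so X^SO = 2·6 = 12.
W^SO = (Σα)·X^SO − ½·2·(Σα)² = (2/2)·6² = 36.
Deadweight loss = W^SO − W^NE = 9.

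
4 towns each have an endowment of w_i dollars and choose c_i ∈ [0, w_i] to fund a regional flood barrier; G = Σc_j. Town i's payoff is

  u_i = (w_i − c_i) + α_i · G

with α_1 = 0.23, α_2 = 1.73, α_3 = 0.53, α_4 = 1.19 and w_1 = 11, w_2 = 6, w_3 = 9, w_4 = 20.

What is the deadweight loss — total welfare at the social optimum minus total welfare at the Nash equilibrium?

∂u_i/∂c_i = α_i − 1, so town i contributes w_i if α_i > 1, else 0.
α_i > 1 for i ∈ {2, 4}; NE contributions (0, 6, 0, 20), G = 26.
W^NE = Σw_i − G^NE + (Σα_i)·G^NE = 46 + 2.68·26 = 115.68.
Planner: ∂(Σu_j)/∂c_i = Σα_j − 1 = 2.68 > 0, so everyone contributes w_i; G^SO = 46, W^SO = 46 + 2.68·46 = 169.28.
Deadweight loss = 53.6.

53.6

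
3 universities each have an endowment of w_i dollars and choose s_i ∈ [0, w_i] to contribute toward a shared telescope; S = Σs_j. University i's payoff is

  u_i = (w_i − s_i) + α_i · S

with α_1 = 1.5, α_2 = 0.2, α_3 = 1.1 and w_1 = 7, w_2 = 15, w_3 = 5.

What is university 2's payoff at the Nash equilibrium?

17.4

∂u_i/∂s_i = α_i − 1, so university i contributes w_i if α_i > 1, else 0.
α_i > 1 for i ∈ {1, 3}; NE contributions (7, 0, 5), S = 12.
u_2 = (15 − 0) + 0.2·12 = 17.4.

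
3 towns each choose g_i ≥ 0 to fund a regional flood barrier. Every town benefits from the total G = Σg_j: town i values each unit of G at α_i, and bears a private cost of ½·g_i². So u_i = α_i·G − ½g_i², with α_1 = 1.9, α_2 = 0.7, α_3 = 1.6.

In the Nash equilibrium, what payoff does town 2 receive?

Town i's FOC: ∂u_i/∂g_i = α_i − g_i = 0, so g_i* = α_i.
NE contributions = (1.9, 0.7, 1.6); G = 4.2.
u_2 = α_2·G − ½·(g_2)² = 0.7·4.2 − ½·0.7² = 2.695.

2.695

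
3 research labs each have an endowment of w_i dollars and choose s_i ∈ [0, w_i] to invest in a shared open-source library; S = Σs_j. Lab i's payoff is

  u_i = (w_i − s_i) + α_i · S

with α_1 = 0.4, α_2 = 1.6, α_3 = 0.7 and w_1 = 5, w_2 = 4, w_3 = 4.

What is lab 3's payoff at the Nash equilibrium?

6.8

∂u_i/∂s_i = α_i − 1, so lab i contributes w_i if α_i > 1, else 0.
α_i > 1 for i ∈ {2}; NE contributions (0, 4, 0), S = 4.
u_3 = (4 − 0) + 0.7·4 = 6.8.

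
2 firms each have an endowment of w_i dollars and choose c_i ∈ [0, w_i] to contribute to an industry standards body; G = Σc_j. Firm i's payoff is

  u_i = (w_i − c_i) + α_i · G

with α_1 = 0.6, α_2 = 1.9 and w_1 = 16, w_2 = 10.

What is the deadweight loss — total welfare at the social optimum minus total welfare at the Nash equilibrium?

24

∂u_i/∂c_i = α_i − 1, so firm i contributes w_i if α_i > 1, else 0.
α_i > 1 for i ∈ {2}; NE contributions (0, 10), G = 10.
W^NE = Σw_i − G^NE + (Σα_i)·G^NE = 26 + 1.5·10 = 41.
Planner: ∂(Σu_j)/∂c_i = Σα_j − 1 = 1.5 > 0, so everyone contributes w_i; G^SO = 26, W^SO = 26 + 1.5·26 = 65.
Deadweight loss = 24.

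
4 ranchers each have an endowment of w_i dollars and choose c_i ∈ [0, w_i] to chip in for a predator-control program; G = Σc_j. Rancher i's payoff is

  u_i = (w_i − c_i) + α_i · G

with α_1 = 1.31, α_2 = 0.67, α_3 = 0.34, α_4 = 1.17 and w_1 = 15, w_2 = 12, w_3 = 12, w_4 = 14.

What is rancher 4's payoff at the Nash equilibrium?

33.93

∂u_i/∂c_i = α_i − 1, so rancher i contributes w_i if α_i > 1, else 0.
α_i > 1 for i ∈ {1, 4}; NE contributions (15, 0, 0, 14), G = 29.
u_4 = (14 − 14) + 1.17·29 = 33.93.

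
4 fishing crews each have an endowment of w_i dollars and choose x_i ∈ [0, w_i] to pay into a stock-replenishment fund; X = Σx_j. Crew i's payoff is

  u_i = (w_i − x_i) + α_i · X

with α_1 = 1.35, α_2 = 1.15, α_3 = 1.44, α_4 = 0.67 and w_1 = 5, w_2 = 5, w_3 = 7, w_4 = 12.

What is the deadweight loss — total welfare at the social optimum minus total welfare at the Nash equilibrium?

∂u_i/∂x_i = α_i − 1, so crew i contributes w_i if α_i > 1, else 0.
α_i > 1 for i ∈ {1, 2, 3}; NE contributions (5, 5, 7, 0), X = 17.
W^NE = Σw_i − X^NE + (Σα_i)·X^NE = 29 + 3.61·17 = 90.37.
Planner: ∂(Σu_j)/∂x_i = Σα_j − 1 = 3.61 > 0, so everyone contributes w_i; X^SO = 29, W^SO = 29 + 3.61·29 = 133.69.
Deadweight loss = 43.32.

43.32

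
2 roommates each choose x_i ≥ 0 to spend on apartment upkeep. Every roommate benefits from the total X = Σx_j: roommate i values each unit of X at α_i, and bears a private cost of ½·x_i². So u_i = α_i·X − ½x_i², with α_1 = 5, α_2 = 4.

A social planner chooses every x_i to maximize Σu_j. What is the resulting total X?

18

Planner FOC: ∂(Σu_j)/∂x_i = (Σα_j) − x_i = 0, so x_i^SO = Σα_j = 9 for every i; X^SO = 18.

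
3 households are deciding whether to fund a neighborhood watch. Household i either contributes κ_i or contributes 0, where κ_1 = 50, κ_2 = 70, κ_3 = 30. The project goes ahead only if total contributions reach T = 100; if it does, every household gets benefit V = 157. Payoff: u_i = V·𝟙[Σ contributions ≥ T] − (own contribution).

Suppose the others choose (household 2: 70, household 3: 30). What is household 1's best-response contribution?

Others' total = 100 ≥ 100; contributing adds cost 50 for no extra benefit.
Best response: 0.

0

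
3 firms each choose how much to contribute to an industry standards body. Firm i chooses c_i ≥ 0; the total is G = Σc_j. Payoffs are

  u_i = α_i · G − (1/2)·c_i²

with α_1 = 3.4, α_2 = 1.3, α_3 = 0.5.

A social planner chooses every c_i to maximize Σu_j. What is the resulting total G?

15.6

Planner FOC: ∂(Σu_j)/∂c_i = (Σα_j) − c_i = 0, so c_i^SO = Σα_j = 5.2 for every i; G^SO = 15.6.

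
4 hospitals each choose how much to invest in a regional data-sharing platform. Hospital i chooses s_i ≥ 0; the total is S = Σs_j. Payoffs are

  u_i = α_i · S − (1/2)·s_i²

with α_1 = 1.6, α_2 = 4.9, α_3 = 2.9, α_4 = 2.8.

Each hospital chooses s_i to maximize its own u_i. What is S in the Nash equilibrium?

12.2

Hospital i's FOC: ∂u_i/∂s_i = α_i − s_i = 0, so s_i* = α_i.
NE contributions = (1.6, 4.9, 2.9, 2.8); S = 12.2.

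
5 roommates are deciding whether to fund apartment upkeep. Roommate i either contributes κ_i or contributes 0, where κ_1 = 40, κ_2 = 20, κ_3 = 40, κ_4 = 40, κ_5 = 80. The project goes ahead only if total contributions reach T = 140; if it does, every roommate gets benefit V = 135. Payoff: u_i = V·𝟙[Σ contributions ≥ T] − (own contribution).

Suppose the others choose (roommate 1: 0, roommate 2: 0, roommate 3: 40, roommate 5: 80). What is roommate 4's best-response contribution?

40

Others' total = 120. Contributing 40 brings total to 160 ≥ 140: gain V − κ_4 = 95.
Best response: 40.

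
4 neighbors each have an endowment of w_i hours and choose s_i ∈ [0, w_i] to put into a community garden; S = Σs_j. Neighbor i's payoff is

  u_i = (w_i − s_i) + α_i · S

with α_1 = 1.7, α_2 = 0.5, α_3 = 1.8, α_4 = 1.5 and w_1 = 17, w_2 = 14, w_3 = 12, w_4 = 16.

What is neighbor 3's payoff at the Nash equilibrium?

∂u_i/∂s_i = α_i − 1, so neighbor i contributes w_i if α_i > 1, else 0.
α_i > 1 for i ∈ {1, 3, 4}; NE contributions (17, 0, 12, 16), S = 45.
u_3 = (12 − 12) + 1.8·45 = 81.

81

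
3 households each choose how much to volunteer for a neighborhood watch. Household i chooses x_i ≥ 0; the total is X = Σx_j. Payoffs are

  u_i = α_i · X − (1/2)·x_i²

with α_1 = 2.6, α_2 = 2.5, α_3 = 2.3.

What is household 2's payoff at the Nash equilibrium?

Household i's FOC: ∂u_i/∂x_i = α_i − x_i = 0, so x_i* = α_i.
NE contributions = (2.6, 2.5, 2.3); X = 7.4.
u_2 = α_2·X − ½·(x_2)² = 2.5·7.4 − ½·2.5² = 15.375.

15.375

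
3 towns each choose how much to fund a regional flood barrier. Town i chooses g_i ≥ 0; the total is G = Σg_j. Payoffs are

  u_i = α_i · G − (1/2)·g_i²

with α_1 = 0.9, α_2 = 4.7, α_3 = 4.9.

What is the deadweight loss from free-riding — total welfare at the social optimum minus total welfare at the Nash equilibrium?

78.58

Town i's FOC: ∂u_i/∂g_i = α_i − g_i = 0, so g_i* = α_i.
NE contributions = (0.9, 4.7, 4.9); G = 10.5.
W^NE = (Σα)·G − ½Σα_i² = 10.5² − ½·46.91 = 86.795.
Planner sets g_i = Σα_j = 10.5 for every i, so G^SO = 3·10.5 = 31.5.
W^SO = (Σα)·G^SO − ½·3·(Σα)² = (3/2)·10.5² = 165.375.
Deadweight loss = W^SO − W^NE = 78.58.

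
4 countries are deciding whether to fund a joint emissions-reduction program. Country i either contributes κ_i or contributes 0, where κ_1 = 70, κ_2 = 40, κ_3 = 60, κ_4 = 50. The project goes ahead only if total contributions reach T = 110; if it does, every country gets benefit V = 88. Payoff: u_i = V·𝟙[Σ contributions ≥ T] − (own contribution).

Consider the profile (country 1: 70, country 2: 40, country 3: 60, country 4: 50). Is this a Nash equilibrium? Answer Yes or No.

Total = 220 ≥ 110: provided.
Country 1 (pledges 70, payoff 18): dropping to 0 → total 150, payoff 88. Profitable deviation.

No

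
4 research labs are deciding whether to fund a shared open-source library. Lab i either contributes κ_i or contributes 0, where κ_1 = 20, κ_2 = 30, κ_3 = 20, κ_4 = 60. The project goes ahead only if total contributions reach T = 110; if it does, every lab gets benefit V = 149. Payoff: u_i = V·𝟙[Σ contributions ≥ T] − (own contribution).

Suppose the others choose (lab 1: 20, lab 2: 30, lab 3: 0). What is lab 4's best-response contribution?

60

Others' total = 50. Contributing 60 brings total to 110 ≥ 110: gain V − κ_4 = 89.
Best response: 60.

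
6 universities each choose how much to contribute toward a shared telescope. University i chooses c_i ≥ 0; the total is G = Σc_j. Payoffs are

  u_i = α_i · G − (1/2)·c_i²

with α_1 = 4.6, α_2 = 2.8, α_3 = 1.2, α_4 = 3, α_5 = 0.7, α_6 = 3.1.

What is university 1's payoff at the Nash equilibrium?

60.26

University i's FOC: ∂u_i/∂c_i = α_i − c_i = 0, so c_i* = α_i.
NE contributions = (4.6, 2.8, 1.2, 3, 0.7, 3.1); G = 15.4.
u_1 = α_1·G − ½·(c_1)² = 4.6·15.4 − ½·4.6² = 60.26.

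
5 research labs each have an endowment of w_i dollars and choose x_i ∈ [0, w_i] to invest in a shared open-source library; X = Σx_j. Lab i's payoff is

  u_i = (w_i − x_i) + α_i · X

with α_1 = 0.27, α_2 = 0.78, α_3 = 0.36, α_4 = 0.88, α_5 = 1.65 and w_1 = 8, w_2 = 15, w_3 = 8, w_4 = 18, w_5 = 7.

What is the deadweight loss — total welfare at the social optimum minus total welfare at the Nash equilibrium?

∂u_i/∂x_i = α_i − 1, so lab i contributes w_i if α_i > 1, else 0.
α_i > 1 for i ∈ {5}; NE contributions (0, 0, 0, 0, 7), X = 7.
W^NE = Σw_i − X^NE + (Σα_i)·X^NE = 56 + 2.94·7 = 76.58.
Planner: ∂(Σu_j)/∂x_i = Σα_j − 1 = 2.94 > 0, so everyone contributes w_i; X^SO = 56, W^SO = 56 + 2.94·56 = 220.64.
Deadweight loss = 144.06.

144.06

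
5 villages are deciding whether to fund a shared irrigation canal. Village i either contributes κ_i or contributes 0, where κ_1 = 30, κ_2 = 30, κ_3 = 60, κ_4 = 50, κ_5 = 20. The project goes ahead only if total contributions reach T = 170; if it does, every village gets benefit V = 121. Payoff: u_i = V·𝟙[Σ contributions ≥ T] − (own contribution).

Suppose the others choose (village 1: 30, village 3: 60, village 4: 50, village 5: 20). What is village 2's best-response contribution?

30

Others' total = 160. Contributing 30 brings total to 190 ≥ 170: gain V − κ_2 = 91.
Best response: 30.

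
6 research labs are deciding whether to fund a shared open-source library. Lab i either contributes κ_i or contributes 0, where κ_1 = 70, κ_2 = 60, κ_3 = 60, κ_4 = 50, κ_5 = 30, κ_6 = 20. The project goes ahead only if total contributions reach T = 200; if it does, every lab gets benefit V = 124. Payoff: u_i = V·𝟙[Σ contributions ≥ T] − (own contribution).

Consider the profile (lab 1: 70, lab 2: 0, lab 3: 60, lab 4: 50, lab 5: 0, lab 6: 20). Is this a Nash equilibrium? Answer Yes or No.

Total = 200 ≥ 200: provided.
Lab 1 (pledges 70, payoff 54): dropping to 0 → total 130, payoff 0. No gain.
Lab 2 (pledges 0, payoff 124): pledging 60 → total 260, payoff 64. No gain.
Lab 3 (pledges 60, payoff 64): dropping to 0 → total 140, payoff 0. No gain.
Lab 4 (pledges 50, payoff 74): dropping to 0 → total 150, payoff 0. No gain.
Lab 5 (pledges 0, payoff 124): pledging 30 → total 230, payoff 94. No gain.
Lab 6 (pledges 20, payoff 104): dropping to 0 → total 180, payoff 0. No gain.

Yes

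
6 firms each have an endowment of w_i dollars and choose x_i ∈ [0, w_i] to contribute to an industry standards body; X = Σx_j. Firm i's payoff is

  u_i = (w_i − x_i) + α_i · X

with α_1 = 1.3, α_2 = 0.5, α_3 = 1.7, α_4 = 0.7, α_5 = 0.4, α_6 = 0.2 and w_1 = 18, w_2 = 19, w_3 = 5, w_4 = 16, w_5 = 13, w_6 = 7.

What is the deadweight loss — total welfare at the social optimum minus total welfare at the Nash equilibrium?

209

∂u_i/∂x_i = α_i − 1, so firm i contributes w_i if α_i > 1, else 0.
α_i > 1 for i ∈ {1, 3}; NE contributions (18, 0, 5, 0, 0, 0), X = 23.
W^NE = Σw_i − X^NE + (Σα_i)·X^NE = 78 + 3.8·23 = 165.4.
Planner: ∂(Σu_j)/∂x_i = Σα_j − 1 = 3.8 > 0, so everyone contributes w_i; X^SO = 78, W^SO = 78 + 3.8·78 = 374.4.
Deadweight loss = 209.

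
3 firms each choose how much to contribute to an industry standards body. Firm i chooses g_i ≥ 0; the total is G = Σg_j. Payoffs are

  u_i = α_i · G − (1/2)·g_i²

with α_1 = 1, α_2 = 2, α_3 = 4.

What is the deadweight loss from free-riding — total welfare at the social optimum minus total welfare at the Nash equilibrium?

Firm i's FOC: ∂u_i/∂g_i = α_i − g_i = 0, so g_i* = α_i.
NE contributions = (1, 2, 4); G = 7.
W^NE = (Σα)·G − ½Σα_i² = 7² − ½·21 = 38.5.
Planner sets g_i = Σα_j = 7 for every i, so G^SO = 3·7 = 21.
W^SO = (Σα)·G^SO − ½·3·(Σα)² = (3/2)·7² = 73.5.
Deadweight loss = W^SO − W^NE = 35.

35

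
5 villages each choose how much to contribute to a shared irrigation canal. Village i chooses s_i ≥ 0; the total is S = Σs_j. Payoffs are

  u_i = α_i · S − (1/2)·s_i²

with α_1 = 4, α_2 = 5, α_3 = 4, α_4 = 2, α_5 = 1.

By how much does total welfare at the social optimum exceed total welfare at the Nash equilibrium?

Village i's FOC: ∂u_i/∂s_i = α_i − s_i = 0, so s_i* = α_i.
NE contributions = (4, 5, 4, 2, 1); S = 16.
W^NE = (Σα)·S − ½Σα_i² = 16² − ½·62 = 225.
Planner sets s_i = Σα_j = 16 for every i, so S^SO = 5·16 = 80.
W^SO = (Σα)·S^SO − ½·5·(Σα)² = (5/2)·16² = 640.
Deadweight loss = W^SO − W^NE = 415.

415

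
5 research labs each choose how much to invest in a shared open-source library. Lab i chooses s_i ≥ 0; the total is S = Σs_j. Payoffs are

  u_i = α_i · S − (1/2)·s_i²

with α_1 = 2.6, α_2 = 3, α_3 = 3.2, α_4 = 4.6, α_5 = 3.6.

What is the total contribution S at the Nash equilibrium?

17

Lab i's FOC: ∂u_i/∂s_i = α_i − s_i = 0, so s_i* = α_i.
NE contributions = (2.6, 3, 3.2, 4.6, 3.6); S = 17.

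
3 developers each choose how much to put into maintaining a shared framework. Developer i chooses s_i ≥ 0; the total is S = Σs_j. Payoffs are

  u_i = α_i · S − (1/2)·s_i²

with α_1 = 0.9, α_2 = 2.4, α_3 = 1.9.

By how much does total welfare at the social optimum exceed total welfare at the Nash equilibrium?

18.61

Developer i's FOC: ∂u_i/∂s_i = α_i − s_i = 0, so s_i* = α_i.
NE contributions = (0.9, 2.4, 1.9); S = 5.2.
W^NE = (Σα)·S − ½Σα_i² = 5.2² − ½·10.18 = 21.95.
Planner sets s_i = Σα_j = 5.2 for every i, so S^SO = 3·5.2 = 15.6.
W^SO = (Σα)·S^SO − ½·3·(Σα)² = (3/2)·5.2² = 40.56.
Deadweight loss = W^SO − W^NE = 18.61.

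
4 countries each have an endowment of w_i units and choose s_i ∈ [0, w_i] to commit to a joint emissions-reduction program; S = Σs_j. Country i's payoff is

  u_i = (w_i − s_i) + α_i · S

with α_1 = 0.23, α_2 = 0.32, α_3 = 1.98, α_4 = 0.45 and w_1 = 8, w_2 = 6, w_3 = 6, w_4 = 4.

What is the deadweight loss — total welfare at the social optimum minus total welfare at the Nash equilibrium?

∂u_i/∂s_i = α_i − 1, so country i contributes w_i if α_i > 1, else 0.
α_i > 1 for i ∈ {3}; NE contributions (0, 0, 6, 0), S = 6.
W^NE = Σw_i − S^NE + (Σα_i)·S^NE = 24 + 1.98·6 = 35.88.
Planner: ∂(Σu_j)/∂s_i = Σα_j − 1 = 1.98 > 0, so everyone contributes w_i; S^SO = 24, W^SO = 24 + 1.98·24 = 71.52.
Deadweight loss = 35.64.

35.64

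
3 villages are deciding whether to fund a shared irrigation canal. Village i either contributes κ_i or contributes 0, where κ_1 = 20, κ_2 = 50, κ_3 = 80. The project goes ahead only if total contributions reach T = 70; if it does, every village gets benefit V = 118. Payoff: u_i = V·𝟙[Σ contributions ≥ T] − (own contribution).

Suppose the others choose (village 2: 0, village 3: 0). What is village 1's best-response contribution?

0

Others' total = 0. Even contributing 20 gives 20 < 70: no benefit either way.
Best response: 0.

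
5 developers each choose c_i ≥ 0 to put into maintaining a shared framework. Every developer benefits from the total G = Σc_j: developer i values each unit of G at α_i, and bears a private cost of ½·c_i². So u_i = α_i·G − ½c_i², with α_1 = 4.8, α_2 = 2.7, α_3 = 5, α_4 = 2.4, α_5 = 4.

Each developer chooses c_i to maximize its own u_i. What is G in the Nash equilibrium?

Developer i's FOC: ∂u_i/∂c_i = α_i − c_i = 0, so c_i* = α_i.
NE contributions = (4.8, 2.7, 5, 2.4, 4); G = 18.9.

18.9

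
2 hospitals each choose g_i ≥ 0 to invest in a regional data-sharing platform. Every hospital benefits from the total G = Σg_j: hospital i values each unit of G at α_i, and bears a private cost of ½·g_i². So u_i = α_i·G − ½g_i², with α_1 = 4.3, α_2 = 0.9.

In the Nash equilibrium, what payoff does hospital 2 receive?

Hospital i's FOC: ∂u_i/∂g_i = α_i − g_i = 0, so g_i* = α_i.
NE contributions = (4.3, 0.9); G = 5.2.
u_2 = α_2·G − ½·(g_2)² = 0.9·5.2 − ½·0.9² = 4.275.

4.275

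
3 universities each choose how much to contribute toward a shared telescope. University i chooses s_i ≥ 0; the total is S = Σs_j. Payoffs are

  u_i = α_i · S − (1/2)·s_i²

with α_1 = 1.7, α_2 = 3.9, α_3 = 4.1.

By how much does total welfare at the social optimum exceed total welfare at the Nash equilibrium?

University i's FOC: ∂u_i/∂s_i = α_i − s_i = 0, so s_i* = α_i.
NE contributions = (1.7, 3.9, 4.1); S = 9.7.
W^NE = (Σα)·S − ½Σα_i² = 9.7² − ½·34.91 = 76.635.
Planner sets s_i = Σα_j = 9.7 for every i, so S^SO = 3·9.7 = 29.1.
W^SO = (Σα)·S^SO − ½·3·(Σα)² = (3/2)·9.7² = 141.135.
Deadweight loss = W^SO − W^NE = 64.5.

64.5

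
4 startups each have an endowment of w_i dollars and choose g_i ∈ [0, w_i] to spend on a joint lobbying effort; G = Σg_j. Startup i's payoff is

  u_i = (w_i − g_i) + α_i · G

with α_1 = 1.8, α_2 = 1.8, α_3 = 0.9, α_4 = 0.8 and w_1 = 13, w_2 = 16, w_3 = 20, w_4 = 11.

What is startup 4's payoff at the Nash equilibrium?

∂u_i/∂g_i = α_i − 1, so startup i contributes w_i if α_i > 1, else 0.
α_i > 1 for i ∈ {1, 2}; NE contributions (13, 16, 0, 0), G = 29.
u_4 = (11 − 0) + 0.8·29 = 34.2.

34.2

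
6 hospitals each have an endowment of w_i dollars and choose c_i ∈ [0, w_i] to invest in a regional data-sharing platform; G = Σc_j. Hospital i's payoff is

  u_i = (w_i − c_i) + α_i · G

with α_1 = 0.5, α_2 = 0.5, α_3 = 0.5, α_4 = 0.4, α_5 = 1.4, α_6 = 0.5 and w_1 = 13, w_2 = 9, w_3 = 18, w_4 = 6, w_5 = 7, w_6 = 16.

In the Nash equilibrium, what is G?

∂u_i/∂c_i = α_i − 1, so hospital i contributes w_i if α_i > 1, else 0.
α_i > 1 for i ∈ {5}; NE contributions (0, 0, 0, 0, 7, 0), G = 7.

7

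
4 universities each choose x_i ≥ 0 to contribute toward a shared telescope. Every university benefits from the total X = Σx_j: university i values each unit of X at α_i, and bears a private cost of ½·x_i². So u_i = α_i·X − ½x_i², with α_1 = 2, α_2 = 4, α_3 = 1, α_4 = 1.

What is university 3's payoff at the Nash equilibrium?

University i's FOC: ∂u_i/∂x_i = α_i − x_i = 0, so x_i* = α_i.
NE contributions = (2, 4, 1, 1); X = 8.
u_3 = α_3·X − ½·(x_3)² = 1·8 − ½·1² = 7.5.

7.5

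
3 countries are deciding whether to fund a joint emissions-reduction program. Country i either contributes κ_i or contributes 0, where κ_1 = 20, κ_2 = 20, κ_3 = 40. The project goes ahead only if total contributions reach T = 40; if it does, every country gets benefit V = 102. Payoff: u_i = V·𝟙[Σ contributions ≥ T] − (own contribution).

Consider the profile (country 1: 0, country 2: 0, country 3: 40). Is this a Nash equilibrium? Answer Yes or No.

Total = 40 ≥ 40: provided.
Country 1 (pledges 0, payoff 102): pledging 20 → total 60, payoff 82. No gain.
Country 2 (pledges 0, payoff 102): pledging 20 → total 60, payoff 82. No gain.
Country 3 (pledges 40, payoff 62): dropping to 0 → total 0, payoff 0. No gain.

Yes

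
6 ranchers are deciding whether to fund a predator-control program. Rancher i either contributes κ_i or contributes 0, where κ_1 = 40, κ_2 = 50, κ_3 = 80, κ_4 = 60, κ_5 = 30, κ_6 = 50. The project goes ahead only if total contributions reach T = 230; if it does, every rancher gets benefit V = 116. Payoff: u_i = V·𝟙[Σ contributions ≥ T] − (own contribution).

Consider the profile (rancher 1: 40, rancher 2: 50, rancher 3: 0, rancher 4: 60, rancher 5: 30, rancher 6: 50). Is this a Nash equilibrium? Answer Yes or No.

Yes

Total = 230 ≥ 230: provided.
Rancher 1 (pledges 40, payoff 76): dropping to 0 → total 190, payoff 0. No gain.
Rancher 2 (pledges 50, payoff 66): dropping to 0 → total 180, payoff 0. No gain.
Rancher 3 (pledges 0, payoff 116): pledging 80 → total 310, payoff 36. No gain.
Rancher 4 (pledges 60, payoff 56): dropping to 0 → total 170, payoff 0. No gain.
Rancher 5 (pledges 30, payoff 86): dropping to 0 → total 200, payoff 0. No gain.
Rancher 6 (pledges 50, payoff 66): dropping to 0 → total 180, payoff 0. No gain.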